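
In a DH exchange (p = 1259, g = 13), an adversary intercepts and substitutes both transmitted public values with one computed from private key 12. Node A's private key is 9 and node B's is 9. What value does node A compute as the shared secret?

365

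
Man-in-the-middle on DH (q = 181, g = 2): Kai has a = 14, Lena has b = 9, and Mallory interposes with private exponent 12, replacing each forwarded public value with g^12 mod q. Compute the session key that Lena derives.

125

Lena receives Mallory's public value M = 2^12 mod 181 instead of the honest one.
2^1 ≡ 2 (mod 181)
2^2 = (2^1)^2 ≡ 2^2 = 4 ≡ 4 (mod 181)
2^4 = (2^2)^2 ≡ 4^2 = 16 ≡ 16 (mod 181)
2^8 = (2^4)^2 ≡ 16^2 = 256 ≡ 75 (mod 181)
2^12 = 2^8 · 2^4 ≡ 75 · 16 ≡ 114 (mod 181).
So M = 114. Lena computes K = M^9 mod 181.
114^1 ≡ 114 (mod 181)
114^2 = (114^1)^2 ≡ 114^2 = 12996 ≡ 145 (mod 181)
114^4 = (114^2)^2 ≡ 145^2 = 21025 ≡ 29 (mod 181)
114^8 = (114^4)^2 ≡ 29^2 = 841 ≡ 117 (mod 181)
114^9 = 114^8 · 114^1 ≡ 117 · 114 ≡ 125 (mod 181).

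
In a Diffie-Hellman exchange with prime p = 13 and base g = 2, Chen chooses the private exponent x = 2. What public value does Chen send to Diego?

Public value = 2^2 mod 13.
2^1 ≡ 2 (mod 13)
2^2 = (2^1)^2 ≡ 2^2 = 4 ≡ 4 (mod 13)

4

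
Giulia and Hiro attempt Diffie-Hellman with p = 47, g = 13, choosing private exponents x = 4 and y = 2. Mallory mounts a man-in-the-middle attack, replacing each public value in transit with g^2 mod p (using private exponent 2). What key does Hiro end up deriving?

32

Hiro receives Mallory's public value M = 13^2 mod 47 instead of the honest one.
13^1 ≡ 13 (mod 47)
13^2 = (13^1)^2 ≡ 13^2 = 169 ≡ 28 (mod 47)
So M = 28. Hiro computes K = M^2 mod 47.
28^1 ≡ 28 (mod 47)
28^2 = (28^1)^2 ≡ 28^2 = 784 ≡ 32 (mod 47)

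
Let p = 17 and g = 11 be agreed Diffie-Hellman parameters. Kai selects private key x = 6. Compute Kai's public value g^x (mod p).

8

Public value = 11^6 (mod 17).
11^1 ≡ 11 (mod 17)
11^2 = (11^1)^2 ≡ 11^2 = 121 ≡ 2 (mod 17)
11^4 = (11^2)^2 ≡ 2^2 = 4 ≡ 4 (mod 17)
11^6 = 11^4 · 11^2 ≡ 4 · 2 ≡ 8 (mod 17).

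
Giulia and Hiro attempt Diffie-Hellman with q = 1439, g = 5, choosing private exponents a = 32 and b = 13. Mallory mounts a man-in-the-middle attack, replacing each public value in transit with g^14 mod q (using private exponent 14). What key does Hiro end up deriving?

Hiro receives Mallory's public value M = 5^14 mod 1439 instead of the honest one.
5^1 ≡ 5 (mod 1439)
5^2 = (5^1)^2 ≡ 5^2 = 25 ≡ 25 (mod 1439)
5^4 = (5^2)^2 ≡ 25^2 = 625 ≡ 625 (mod 1439)
5^8 = (5^4)^2 ≡ 625^2 = 390625 ≡ 656 (mod 1439)
5^14 = 5^8 · 5^4 · 5^2 ≡ 656 · 625 · 25 ≡ 3 (mod 1439).
So M = 3. Hiro computes K = M^13 mod 1439.
3^1 ≡ 3 (mod 1439)
3^2 = (3^1)^2 ≡ 3^2 = 9 ≡ 9 (mod 1439)
3^4 = (3^2)^2 ≡ 9^2 = 81 ≡ 81 (mod 1439)
3^8 = (3^4)^2 ≡ 81^2 = 6561 ≡ 805 (mod 1439)
3^13 = 3^8 · 3^4 · 3^1 ≡ 805 · 81 · 3 ≡ 1350 (mod 1439).

1350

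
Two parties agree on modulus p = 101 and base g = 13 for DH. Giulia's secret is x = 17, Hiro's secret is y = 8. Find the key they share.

Hiro sends B = g^y mod p = 13^8 mod 101.
13^1 ≡ 13 (mod 101)
13^2 = (13^1)^2 ≡ 13^2 = 169 ≡ 68 (mod 101)
13^4 = (13^2)^2 ≡ 68^2 = 4624 ≡ 79 (mod 101)
13^8 = (13^4)^2 ≡ 79^2 = 6241 ≡ 80 (mod 101)
So B = 80. Giulia then computes K = B^x mod p = 80^17 mod 101.
80^1 ≡ 80 (mod 101)
80^2 = (80^1)^2 ≡ 80^2 = 6400 ≡ 37 (mod 101)
80^4 = (80^2)^2 ≡ 37^2 = 1369 ≡ 56 (mod 101)
80^8 = (80^4)^2 ≡ 56^2 = 3136 ≡ 5 (mod 101)
80^16 = (80^8)^2 ≡ 5^2 = 25 ≡ 25 (mod 101)
80^17 = 80^16 · 80^1 ≡ 25 · 80 ≡ 81 (mod 101).

81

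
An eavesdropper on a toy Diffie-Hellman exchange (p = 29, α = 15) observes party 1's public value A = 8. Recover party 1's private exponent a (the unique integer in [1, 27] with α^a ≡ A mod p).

25

Try successive powers of 15 modulo 29:
15^1 ≡ 15
15^2 ≡ 22
15^3 ≡ 11
15^4 ≡ 20
15^5 ≡ 10
15^6 ≡ 5
15^7 ≡ 17
15^8 ≡ 23
15^9 ≡ 26
15^10 ≡ 13
15^11 ≡ 21
15^12 ≡ 25
15^13 ≡ 27
15^14 ≡ 28
15^15 ≡ 14
15^16 ≡ 7
15^17 ≡ 18
15^18 ≡ 9
15^19 ≡ 19
15^20 ≡ 24
15^21 ≡ 12
15^22 ≡ 6
15^23 ≡ 3
15^24 ≡ 16
15^25 ≡ 8
Found: a = 25.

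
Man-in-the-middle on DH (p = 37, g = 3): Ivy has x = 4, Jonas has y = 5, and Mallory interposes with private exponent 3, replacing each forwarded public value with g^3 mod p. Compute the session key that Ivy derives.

Ivy receives Mallory's public value M = 3^3 mod 37 instead of the honest one.
3^1 ≡ 3 (mod 37)
3^2 = (3^1)^2 ≡ 3^2 = 9 ≡ 9 (mod 37)
3^3 = 3^2 · 3^1 ≡ 9 · 3 ≡ 27 (mod 37).
So M = 27. Ivy computes K = M^4 mod 37.
27^1 ≡ 27 (mod 37)
27^2 = (27^1)^2 ≡ 27^2 = 729 ≡ 26 (mod 37)
27^4 = (27^2)^2 ≡ 26^2 = 676 ≡ 10 (mod 37)

10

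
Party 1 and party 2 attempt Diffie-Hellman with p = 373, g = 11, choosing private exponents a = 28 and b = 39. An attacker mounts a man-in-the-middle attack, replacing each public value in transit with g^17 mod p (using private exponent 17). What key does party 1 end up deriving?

93

Party 1 receives an attacker's public value M = 11^17 mod 373 instead of the honest one.
11^1 ≡ 11 (mod 373)
11^2 = (11^1)^2 ≡ 11^2 = 121 ≡ 121 (mod 373)
11^4 = (11^2)^2 ≡ 121^2 = 14641 ≡ 94 (mod 373)
11^8 = (11^4)^2 ≡ 94^2 = 8836 ≡ 257 (mod 373)
11^16 = (11^8)^2 ≡ 257^2 = 66049 ≡ 28 (mod 373)
11^17 = 11^16 · 11^1 ≡ 28 · 11 ≡ 308 (mod 373).
So M = 308. Party 1 computes K = M^28 mod 373.
308^1 ≡ 308 (mod 373)
308^2 = (308^1)^2 ≡ 308^2 = 94864 ≡ 122 (mod 373)
308^4 = (308^2)^2 ≡ 122^2 = 14884 ≡ 337 (mod 373)
308^8 = (308^4)^2 ≡ 337^2 = 113569 ≡ 177 (mod 373)
308^16 = (308^8)^2 ≡ 177^2 = 31329 ≡ 370 (mod 373)
308^28 = 308^16 · 308^8 · 308^4 ≡ 370 · 177 · 337 ≡ 93 (mod 373).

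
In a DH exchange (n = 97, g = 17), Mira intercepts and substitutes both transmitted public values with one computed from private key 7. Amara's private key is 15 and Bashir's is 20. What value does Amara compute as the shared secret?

78

Amara receives Mira's public value M = 17^7 mod 97 instead of the honest one.
17^1 ≡ 17 (mod 97)
17^2 = (17^1)^2 ≡ 17^2 = 289 ≡ 95 (mod 97)
17^4 = (17^2)^2 ≡ 95^2 = 9025 ≡ 4 (mod 97)
17^7 = 17^4 · 17^2 · 17^1 ≡ 4 · 95 · 17 ≡ 58 (mod 97).
So M = 58. Amara computes K = M^15 mod 97.
58^1 ≡ 58 (mod 97)
58^2 = (58^1)^2 ≡ 58^2 = 3364 ≡ 66 (mod 97)
58^4 = (58^2)^2 ≡ 66^2 = 4356 ≡ 88 (mod 97)
58^8 = (58^4)^2 ≡ 88^2 = 7744 ≡ 81 (mod 97)
58^15 = 58^8 · 58^4 · 58^2 · 58^1 ≡ 81 · 88 · 66 · 58 ≡ 78 (mod 97).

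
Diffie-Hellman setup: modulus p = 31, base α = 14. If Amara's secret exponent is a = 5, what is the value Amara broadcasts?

5

Public value = 14^5 mod 31.
14^1 ≡ 14 (mod 31)
14^2 = (14^1)^2 ≡ 14^2 = 196 ≡ 10 (mod 31)
14^4 = (14^2)^2 ≡ 10^2 = 100 ≡ 7 (mod 31)
14^5 = 14^4 · 14^1 ≡ 7 · 14 ≡ 5 (mod 31).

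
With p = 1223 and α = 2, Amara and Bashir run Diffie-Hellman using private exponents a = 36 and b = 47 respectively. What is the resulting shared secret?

236

Amara sends A = α^a mod p = 2^36 mod 1223.
2^1 ≡ 2 (mod 1223)
2^2 = (2^1)^2 ≡ 2^2 = 4 ≡ 4 (mod 1223)
2^4 = (2^2)^2 ≡ 4^2 = 16 ≡ 16 (mod 1223)
2^8 = (2^4)^2 ≡ 16^2 = 256 ≡ 256 (mod 1223)
2^16 = (2^8)^2 ≡ 256^2 = 65536 ≡ 717 (mod 1223)
2^32 = (2^16)^2 ≡ 717^2 = 514089 ≡ 429 (mod 1223)
2^36 = 2^32 · 2^4 ≡ 429 · 16 ≡ 749 (mod 1223).
So A = 749. Bashir then computes K = A^b mod p = 749^47 mod 1223.
749^1 ≡ 749 (mod 1223)
749^2 = (749^1)^2 ≡ 749^2 = 561001 ≡ 867 (mod 1223)
749^4 = (749^2)^2 ≡ 867^2 = 751689 ≡ 767 (mod 1223)
749^8 = (749^4)^2 ≡ 767^2 = 588289 ≡ 26 (mod 1223)
749^16 = (749^8)^2 ≡ 26^2 = 676 ≡ 676 (mod 1223)
749^32 = (749^16)^2 ≡ 676^2 = 456976 ≡ 797 (mod 1223)
749^47 = 749^32 · 749^8 · 749^4 · 749^2 · 749^1 ≡ 797 · 26 · 767 · 867 · 749 ≡ 236 (mod 1223).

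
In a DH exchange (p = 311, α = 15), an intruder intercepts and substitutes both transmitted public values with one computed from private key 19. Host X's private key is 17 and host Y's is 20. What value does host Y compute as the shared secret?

Host Y receives an intruder's public value M = 15^19 mod 311 instead of the honest one.
15^1 ≡ 15 (mod 311)
15^2 = (15^1)^2 ≡ 15^2 = 225 ≡ 225 (mod 311)
15^4 = (15^2)^2 ≡ 225^2 = 50625 ≡ 243 (mod 311)
15^8 = (15^4)^2 ≡ 243^2 = 59049 ≡ 270 (mod 311)
15^16 = (15^8)^2 ≡ 270^2 = 72900 ≡ 126 (mod 311)
15^19 = 15^16 · 15^2 · 15^1 ≡ 126 · 225 · 15 ≡ 113 (mod 311).
So M = 113. Host Y computes K = M^20 mod 311.
113^1 ≡ 113 (mod 311)
113^2 = (113^1)^2 ≡ 113^2 = 12769 ≡ 18 (mod 311)
113^4 = (113^2)^2 ≡ 18^2 = 324 ≡ 13 (mod 311)
113^8 = (113^4)^2 ≡ 13^2 = 169 ≡ 169 (mod 311)
113^16 = (113^8)^2 ≡ 169^2 = 28561 ≡ 260 (mod 311)
113^20 = 113^16 · 113^4 ≡ 260 · 13 ≡ 270 (mod 311).

270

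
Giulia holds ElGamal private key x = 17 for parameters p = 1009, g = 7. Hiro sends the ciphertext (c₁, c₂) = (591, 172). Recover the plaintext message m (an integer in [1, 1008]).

Shared mask s = c₁^x mod p = 591^17 mod 1009.
591^1 ≡ 591 (mod 1009)
591^2 = (591^1)^2 ≡ 591^2 = 349281 ≡ 167 (mod 1009)
591^4 = (591^2)^2 ≡ 167^2 = 27889 ≡ 646 (mod 1009)
591^8 = (591^4)^2 ≡ 646^2 = 417316 ≡ 599 (mod 1009)
591^16 = (591^8)^2 ≡ 599^2 = 358801 ≡ 606 (mod 1009)
591^17 = 591^16 · 591^1 ≡ 606 · 591 ≡ 960 (mod 1009).
So s = 960; s⁻¹ ≡ 453 (mod 1009).
m = c₂ · s⁻¹ mod 1009 = 172 · 453 mod 1009 = 223.

223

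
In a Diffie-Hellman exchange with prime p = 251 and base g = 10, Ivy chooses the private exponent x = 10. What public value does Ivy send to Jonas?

Public value = 10^10 (mod 251).
10^1 ≡ 10 (mod 251)
10^2 = (10^1)^2 ≡ 10^2 = 100 ≡ 100 (mod 251)
10^4 = (10^2)^2 ≡ 100^2 = 10000 ≡ 211 (mod 251)
10^8 = (10^4)^2 ≡ 211^2 = 44521 ≡ 94 (mod 251)
10^10 = 10^8 · 10^2 ≡ 94 · 100 ≡ 113 (mod 251).

113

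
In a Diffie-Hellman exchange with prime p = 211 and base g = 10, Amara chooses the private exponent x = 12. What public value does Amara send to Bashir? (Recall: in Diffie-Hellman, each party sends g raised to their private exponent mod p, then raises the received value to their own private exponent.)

Public value = 10^12 (mod 211).
10^1 ≡ 10 (mod 211)
10^2 = (10^1)^2 ≡ 10^2 = 100 ≡ 100 (mod 211)
10^4 = (10^2)^2 ≡ 100^2 = 10000 ≡ 83 (mod 211)
10^8 = (10^4)^2 ≡ 83^2 = 6889 ≡ 137 (mod 211)
10^12 = 10^8 · 10^4 ≡ 137 · 83 ≡ 188 (mod 211).

188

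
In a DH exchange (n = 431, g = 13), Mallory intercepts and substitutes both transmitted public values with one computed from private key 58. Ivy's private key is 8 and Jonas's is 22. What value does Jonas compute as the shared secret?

Jonas receives Mallory's public value M = 13^58 mod 431 instead of the honest one.
13^1 ≡ 13 (mod 431)
13^2 = (13^1)^2 ≡ 13^2 = 169 ≡ 169 (mod 431)
13^4 = (13^2)^2 ≡ 169^2 = 28561 ≡ 115 (mod 431)
13^8 = (13^4)^2 ≡ 115^2 = 13225 ≡ 295 (mod 431)
13^16 = (13^8)^2 ≡ 295^2 = 87025 ≡ 394 (mod 431)
13^32 = (13^16)^2 ≡ 394^2 = 155236 ≡ 76 (mod 431)
13^58 = 13^32 · 13^16 · 13^8 · 13^2 ≡ 76 · 394 · 295 · 169 ≡ 403 (mod 431).
So M = 403. Jonas computes K = M^22 mod 431.
403^1 ≡ 403 (mod 431)
403^2 = (403^1)^2 ≡ 403^2 = 162409 ≡ 353 (mod 431)
403^4 = (403^2)^2 ≡ 353^2 = 124609 ≡ 50 (mod 431)
403^8 = (403^4)^2 ≡ 50^2 = 2500 ≡ 345 (mod 431)
403^16 = (403^8)^2 ≡ 345^2 = 119025 ≡ 69 (mod 431)
403^22 = 403^16 · 403^4 · 403^2 ≡ 69 · 50 · 353 ≡ 275 (mod 431).

275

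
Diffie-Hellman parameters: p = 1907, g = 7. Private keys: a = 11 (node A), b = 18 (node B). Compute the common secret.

Node B sends B = g^b mod p = 7^18 mod 1907.
7^1 ≡ 7 (mod 1907)
7^2 = (7^1)^2 ≡ 7^2 = 49 ≡ 49 (mod 1907)
7^4 = (7^2)^2 ≡ 49^2 = 2401 ≡ 494 (mod 1907)
7^8 = (7^4)^2 ≡ 494^2 = 244036 ≡ 1847 (mod 1907)
7^16 = (7^8)^2 ≡ 1847^2 = 3411409 ≡ 1693 (mod 1907)
7^18 = 7^16 · 7^2 ≡ 1693 · 49 ≡ 956 (mod 1907).
So B = 956. Node A then computes K = B^a mod p = 956^11 mod 1907.
956^1 ≡ 956 (mod 1907)
956^2 = (956^1)^2 ≡ 956^2 = 913936 ≡ 483 (mod 1907)
956^4 = (956^2)^2 ≡ 483^2 = 233289 ≡ 635 (mod 1907)
956^8 = (956^4)^2 ≡ 635^2 = 403225 ≡ 848 (mod 1907)
956^11 = 956^8 · 956^2 · 956^1 ≡ 848 · 483 · 956 ≡ 1808 (mod 1907).

1808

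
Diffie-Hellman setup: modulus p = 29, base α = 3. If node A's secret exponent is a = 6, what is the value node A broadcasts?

Public value = 3^6 mod 29.
3^1 ≡ 3 (mod 29)
3^2 = (3^1)^2 ≡ 3^2 = 9 ≡ 9 (mod 29)
3^4 = (3^2)^2 ≡ 9^2 = 81 ≡ 23 (mod 29)
3^6 = 3^4 · 3^2 ≡ 23 · 9 ≡ 4 (mod 29).

4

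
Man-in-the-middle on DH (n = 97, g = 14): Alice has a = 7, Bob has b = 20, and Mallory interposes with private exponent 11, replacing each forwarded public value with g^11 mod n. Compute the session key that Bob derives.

88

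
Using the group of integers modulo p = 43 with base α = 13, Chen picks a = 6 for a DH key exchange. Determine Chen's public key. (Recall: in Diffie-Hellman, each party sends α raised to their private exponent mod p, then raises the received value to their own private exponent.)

Public value = 13^6 mod 43.
13^1 ≡ 13 (mod 43)
13^2 = (13^1)^2 ≡ 13^2 = 169 ≡ 40 (mod 43)
13^4 = (13^2)^2 ≡ 40^2 = 1600 ≡ 9 (mod 43)
13^6 = 13^4 · 13^2 ≡ 9 · 40 ≡ 16 (mod 43).

16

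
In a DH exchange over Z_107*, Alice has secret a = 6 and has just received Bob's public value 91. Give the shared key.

44

Shared key K = 91^6 mod 107.
91^1 ≡ 91 (mod 107)
91^2 = (91^1)^2 ≡ 91^2 = 8281 ≡ 42 (mod 107)
91^4 = (91^2)^2 ≡ 42^2 = 1764 ≡ 52 (mod 107)
91^6 = 91^4 · 91^2 ≡ 52 · 42 ≡ 44 (mod 107).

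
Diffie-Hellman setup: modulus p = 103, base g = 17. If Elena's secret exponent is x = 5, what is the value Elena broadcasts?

2

Public value = 17^5 (mod 103).
17^1 ≡ 17 (mod 103)
17^2 = (17^1)^2 ≡ 17^2 = 289 ≡ 83 (mod 103)
17^4 = (17^2)^2 ≡ 83^2 = 6889 ≡ 91 (mod 103)
17^5 = 17^4 · 17^1 ≡ 91 · 17 ≡ 2 (mod 103).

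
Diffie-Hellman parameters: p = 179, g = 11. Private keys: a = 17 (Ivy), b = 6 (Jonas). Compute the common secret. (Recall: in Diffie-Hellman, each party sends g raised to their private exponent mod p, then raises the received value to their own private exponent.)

Ivy sends A = g^a mod p = 11^17 mod 179.
11^1 ≡ 11 (mod 179)
11^2 = (11^1)^2 ≡ 11^2 = 121 ≡ 121 (mod 179)
11^4 = (11^2)^2 ≡ 121^2 = 14641 ≡ 142 (mod 179)
11^8 = (11^4)^2 ≡ 142^2 = 20164 ≡ 116 (mod 179)
11^16 = (11^8)^2 ≡ 116^2 = 13456 ≡ 31 (mod 179)
11^17 = 11^16 · 11^1 ≡ 31 · 11 ≡ 162 (mod 179).
So A = 162. Jonas then computes K = A^b mod p = 162^6 mod 179.
162^1 ≡ 162 (mod 179)
162^2 = (162^1)^2 ≡ 162^2 = 26244 ≡ 110 (mod 179)
162^4 = (162^2)^2 ≡ 110^2 = 12100 ≡ 107 (mod 179)
162^6 = 162^4 · 162^2 ≡ 107 · 110 ≡ 135 (mod 179).

135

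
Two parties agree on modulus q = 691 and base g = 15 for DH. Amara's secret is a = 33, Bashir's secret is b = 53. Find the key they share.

191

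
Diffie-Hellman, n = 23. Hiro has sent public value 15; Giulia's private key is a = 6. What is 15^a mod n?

Shared key K = 15^6 mod 23.
15^1 ≡ 15 (mod 23)
15^2 = (15^1)^2 ≡ 15^2 = 225 ≡ 18 (mod 23)
15^4 = (15^2)^2 ≡ 18^2 = 324 ≡ 2 (mod 23)
15^6 = 15^4 · 15^2 ≡ 2 · 18 ≡ 13 (mod 23).

13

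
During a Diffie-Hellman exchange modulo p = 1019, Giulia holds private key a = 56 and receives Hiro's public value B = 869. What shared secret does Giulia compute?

253

Shared key K = 869^56 mod 1019.
869^1 ≡ 869 (mod 1019)
869^2 = (869^1)^2 ≡ 869^2 = 755161 ≡ 82 (mod 1019)
869^4 = (869^2)^2 ≡ 82^2 = 6724 ≡ 610 (mod 1019)
869^8 = (869^4)^2 ≡ 610^2 = 372100 ≡ 165 (mod 1019)
869^16 = (869^8)^2 ≡ 165^2 = 27225 ≡ 731 (mod 1019)
869^32 = (869^16)^2 ≡ 731^2 = 534361 ≡ 405 (mod 1019)
869^56 = 869^32 · 869^16 · 869^8 ≡ 405 · 731 · 165 ≡ 253 (mod 1019).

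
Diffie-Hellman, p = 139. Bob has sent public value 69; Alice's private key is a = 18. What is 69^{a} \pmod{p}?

Shared key K = 69^18 mod 139.
69^1 ≡ 69 (mod 139)
69^2 = (69^1)^2 ≡ 69^2 = 4761 ≡ 35 (mod 139)
69^4 = (69^2)^2 ≡ 35^2 = 1225 ≡ 113 (mod 139)
69^8 = (69^4)^2 ≡ 113^2 = 12769 ≡ 120 (mod 139)
69^16 = (69^8)^2 ≡ 120^2 = 14400 ≡ 83 (mod 139)
69^18 = 69^16 · 69^2 ≡ 83 · 35 ≡ 125 (mod 139).

125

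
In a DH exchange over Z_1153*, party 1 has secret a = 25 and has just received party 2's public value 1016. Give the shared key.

Shared key K = 1016^25 mod 1153.
1016^1 ≡ 1016 (mod 1153)
1016^2 = (1016^1)^2 ≡ 1016^2 = 1032256 ≡ 321 (mod 1153)
1016^4 = (1016^2)^2 ≡ 321^2 = 103041 ≡ 424 (mod 1153)
1016^8 = (1016^4)^2 ≡ 424^2 = 179776 ≡ 1061 (mod 1153)
1016^16 = (1016^8)^2 ≡ 1061^2 = 1125721 ≡ 393 (mod 1153)
1016^25 = 1016^16 · 1016^8 · 1016^1 ≡ 393 · 1061 · 1016 ≡ 84 (mod 1153).

84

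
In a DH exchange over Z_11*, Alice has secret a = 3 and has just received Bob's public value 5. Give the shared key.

Shared key K = 5^3 mod 11.
5^1 ≡ 5 (mod 11)
5^2 = (5^1)^2 ≡ 5^2 = 25 ≡ 3 (mod 11)
5^3 = 5^2 · 5^1 ≡ 3 · 5 ≡ 4 (mod 11).

4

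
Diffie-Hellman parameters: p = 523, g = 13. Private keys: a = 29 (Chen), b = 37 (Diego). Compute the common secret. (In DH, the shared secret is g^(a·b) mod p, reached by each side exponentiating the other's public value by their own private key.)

468

Diego sends B = g^b mod p = 13^37 mod 523.
13^1 ≡ 13 (mod 523)
13^2 = (13^1)^2 ≡ 13^2 = 169 ≡ 169 (mod 523)
13^4 = (13^2)^2 ≡ 169^2 = 28561 ≡ 319 (mod 523)
13^8 = (13^4)^2 ≡ 319^2 = 101761 ≡ 299 (mod 523)
13^16 = (13^8)^2 ≡ 299^2 = 89401 ≡ 491 (mod 523)
13^32 = (13^16)^2 ≡ 491^2 = 241081 ≡ 501 (mod 523)
13^37 = 13^32 · 13^4 · 13^1 ≡ 501 · 319 · 13 ≡ 291 (mod 523).
So B = 291. Chen then computes K = B^a mod p = 291^29 mod 523.
291^1 ≡ 291 (mod 523)
291^2 = (291^1)^2 ≡ 291^2 = 84681 ≡ 478 (mod 523)
291^4 = (291^2)^2 ≡ 478^2 = 228484 ≡ 456 (mod 523)
291^8 = (291^4)^2 ≡ 456^2 = 207936 ≡ 305 (mod 523)
291^16 = (291^8)^2 ≡ 305^2 = 93025 ≡ 454 (mod 523)
291^29 = 291^16 · 291^8 · 291^4 · 291^1 ≡ 454 · 305 · 456 · 291 ≡ 468 (mod 523).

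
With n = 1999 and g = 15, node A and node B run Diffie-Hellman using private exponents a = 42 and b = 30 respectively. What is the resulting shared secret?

Node B sends B = g^b mod n = 15^30 mod 1999.
15^1 ≡ 15 (mod 1999)
15^2 = (15^1)^2 ≡ 15^2 = 225 ≡ 225 (mod 1999)
15^4 = (15^2)^2 ≡ 225^2 = 50625 ≡ 650 (mod 1999)
15^8 = (15^4)^2 ≡ 650^2 = 422500 ≡ 711 (mod 1999)
15^16 = (15^8)^2 ≡ 711^2 = 505521 ≡ 1773 (mod 1999)
15^30 = 15^16 · 15^8 · 15^4 · 15^2 ≡ 1773 · 711 · 650 · 225 ≡ 458 (mod 1999).
So B = 458. Node A then computes K = B^a mod n = 458^42 mod 1999.
458^1 ≡ 458 (mod 1999)
458^2 = (458^1)^2 ≡ 458^2 = 209764 ≡ 1868 (mod 1999)
458^4 = (458^2)^2 ≡ 1868^2 = 3489424 ≡ 1169 (mod 1999)
458^8 = (458^4)^2 ≡ 1169^2 = 1366561 ≡ 1244 (mod 1999)
458^16 = (458^8)^2 ≡ 1244^2 = 1547536 ≡ 310 (mod 1999)
458^32 = (458^16)^2 ≡ 310^2 = 96100 ≡ 148 (mod 1999)
458^42 = 458^32 · 458^8 · 458^2 ≡ 148 · 1244 · 1868 ≡ 1262 (mod 1999).

1262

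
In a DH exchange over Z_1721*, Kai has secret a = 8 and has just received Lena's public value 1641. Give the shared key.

417

Shared key K = 1641^8 mod 1721.
1641^1 ≡ 1641 (mod 1721)
1641^2 = (1641^1)^2 ≡ 1641^2 = 2692881 ≡ 1237 (mod 1721)
1641^4 = (1641^2)^2 ≡ 1237^2 = 1530169 ≡ 200 (mod 1721)
1641^8 = (1641^4)^2 ≡ 200^2 = 40000 ≡ 417 (mod 1721)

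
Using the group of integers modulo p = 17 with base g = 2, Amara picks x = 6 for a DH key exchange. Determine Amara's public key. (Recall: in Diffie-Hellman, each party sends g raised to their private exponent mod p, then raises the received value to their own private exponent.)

13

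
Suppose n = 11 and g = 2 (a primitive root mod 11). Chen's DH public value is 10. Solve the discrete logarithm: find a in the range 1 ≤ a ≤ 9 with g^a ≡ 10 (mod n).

5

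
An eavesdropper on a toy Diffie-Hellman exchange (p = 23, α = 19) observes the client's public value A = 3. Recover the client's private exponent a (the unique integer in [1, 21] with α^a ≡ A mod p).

Try successive powers of 19 modulo 23:
19^1 ≡ 19
19^2 ≡ 16
19^3 ≡ 5
19^4 ≡ 3
Found: a = 4.

4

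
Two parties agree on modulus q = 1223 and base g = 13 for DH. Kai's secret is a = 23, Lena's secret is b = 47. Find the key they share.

Kai sends A = g^a mod q = 13^23 mod 1223.
13^1 ≡ 13 (mod 1223)
13^2 = (13^1)^2 ≡ 13^2 = 169 ≡ 169 (mod 1223)
13^4 = (13^2)^2 ≡ 169^2 = 28561 ≡ 432 (mod 1223)
13^8 = (13^4)^2 ≡ 432^2 = 186624 ≡ 728 (mod 1223)
13^16 = (13^8)^2 ≡ 728^2 = 529984 ≡ 425 (mod 1223)
13^23 = 13^16 · 13^4 · 13^2 · 13^1 ≡ 425 · 432 · 169 · 13 ≡ 563 (mod 1223).
So A = 563. Lena then computes K = A^b mod q = 563^47 mod 1223.
563^1 ≡ 563 (mod 1223)
563^2 = (563^1)^2 ≡ 563^2 = 316969 ≡ 212 (mod 1223)
563^4 = (563^2)^2 ≡ 212^2 = 44944 ≡ 916 (mod 1223)
563^8 = (563^4)^2 ≡ 916^2 = 839056 ≡ 78 (mod 1223)
563^16 = (563^8)^2 ≡ 78^2 = 6084 ≡ 1192 (mod 1223)
563^32 = (563^16)^2 ≡ 1192^2 = 1420864 ≡ 961 (mod 1223)
563^47 = 563^32 · 563^8 · 563^4 · 563^2 · 563^1 ≡ 961 · 78 · 916 · 212 · 563 ≡ 236 (mod 1223).

236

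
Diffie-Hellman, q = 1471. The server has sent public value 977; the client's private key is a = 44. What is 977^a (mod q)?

487

Shared key K = 977^44 mod 1471.
977^1 ≡ 977 (mod 1471)
977^2 = (977^1)^2 ≡ 977^2 = 954529 ≡ 1321 (mod 1471)
977^4 = (977^2)^2 ≡ 1321^2 = 1745041 ≡ 435 (mod 1471)
977^8 = (977^4)^2 ≡ 435^2 = 189225 ≡ 937 (mod 1471)
977^16 = (977^8)^2 ≡ 937^2 = 877969 ≡ 1253 (mod 1471)
977^32 = (977^16)^2 ≡ 1253^2 = 1570009 ≡ 452 (mod 1471)
977^44 = 977^32 · 977^8 · 977^4 ≡ 452 · 937 · 435 ≡ 487 (mod 1471).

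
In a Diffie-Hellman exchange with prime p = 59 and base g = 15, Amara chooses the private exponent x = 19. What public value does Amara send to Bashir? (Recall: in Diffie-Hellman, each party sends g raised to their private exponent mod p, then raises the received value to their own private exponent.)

Public value = 15^{19} \pmod{59}.
15^1 ≡ 15 (mod 59)
15^2 = (15^1)^2 ≡ 15^2 = 225 ≡ 48 (mod 59)
15^4 = (15^2)^2 ≡ 48^2 = 2304 ≡ 3 (mod 59)
15^8 = (15^4)^2 ≡ 3^2 = 9 ≡ 9 (mod 59)
15^16 = (15^8)^2 ≡ 9^2 = 81 ≡ 22 (mod 59)
15^19 = 15^16 · 15^2 · 15^1 ≡ 22 · 48 · 15 ≡ 28 (mod 59).

28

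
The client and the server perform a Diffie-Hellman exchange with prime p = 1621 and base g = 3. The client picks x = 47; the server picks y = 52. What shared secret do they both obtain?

The server sends B = g^y mod p = 3^52 mod 1621.
3^1 ≡ 3 (mod 1621)
3^2 = (3^1)^2 ≡ 3^2 = 9 ≡ 9 (mod 1621)
3^4 = (3^2)^2 ≡ 9^2 = 81 ≡ 81 (mod 1621)
3^8 = (3^4)^2 ≡ 81^2 = 6561 ≡ 77 (mod 1621)
3^16 = (3^8)^2 ≡ 77^2 = 5929 ≡ 1066 (mod 1621)
3^32 = (3^16)^2 ≡ 1066^2 = 1136356 ≡ 35 (mod 1621)
3^52 = 3^32 · 3^16 · 3^4 ≡ 35 · 1066 · 81 ≡ 566 (mod 1621).
So B = 566. The client then computes K = B^x mod p = 566^47 mod 1621.
566^1 ≡ 566 (mod 1621)
566^2 = (566^1)^2 ≡ 566^2 = 320356 ≡ 1019 (mod 1621)
566^4 = (566^2)^2 ≡ 1019^2 = 1038361 ≡ 921 (mod 1621)
566^8 = (566^4)^2 ≡ 921^2 = 848241 ≡ 458 (mod 1621)
566^16 = (566^8)^2 ≡ 458^2 = 209764 ≡ 655 (mod 1621)
566^32 = (566^16)^2 ≡ 655^2 = 429025 ≡ 1081 (mod 1621)
566^47 = 566^32 · 566^8 · 566^4 · 566^2 · 566^1 ≡ 1081 · 458 · 921 · 1019 · 566 ≡ 1019 (mod 1621).

1019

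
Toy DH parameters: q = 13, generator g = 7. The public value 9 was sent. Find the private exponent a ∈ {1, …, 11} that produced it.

Try successive powers of 7 modulo 13:
7^1 ≡ 7
7^2 ≡ 10
7^3 ≡ 5
7^4 ≡ 9
Found: a = 4.

4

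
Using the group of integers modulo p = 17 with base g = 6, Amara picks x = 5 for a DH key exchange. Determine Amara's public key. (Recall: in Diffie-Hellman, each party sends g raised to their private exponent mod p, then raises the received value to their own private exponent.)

Public value = 6^5 (mod 17).
6^1 ≡ 6 (mod 17)
6^2 = (6^1)^2 ≡ 6^2 = 36 ≡ 2 (mod 17)
6^4 = (6^2)^2 ≡ 2^2 = 4 ≡ 4 (mod 17)
6^5 = 6^4 · 6^1 ≡ 4 · 6 ≡ 7 (mod 17).

7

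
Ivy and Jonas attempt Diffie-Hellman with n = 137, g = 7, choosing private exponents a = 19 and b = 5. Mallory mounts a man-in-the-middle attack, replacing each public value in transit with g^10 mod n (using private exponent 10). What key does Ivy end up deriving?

87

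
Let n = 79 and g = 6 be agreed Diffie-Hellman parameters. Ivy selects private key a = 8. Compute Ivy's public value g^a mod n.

76

Public value = 6^8 mod 79.
6^1 ≡ 6 (mod 79)
6^2 = (6^1)^2 ≡ 6^2 = 36 ≡ 36 (mod 79)
6^4 = (6^2)^2 ≡ 36^2 = 1296 ≡ 32 (mod 79)
6^8 = (6^4)^2 ≡ 32^2 = 1024 ≡ 76 (mod 79)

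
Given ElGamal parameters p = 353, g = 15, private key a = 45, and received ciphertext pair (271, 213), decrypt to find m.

Shared mask s = c₁^a mod p = 271^45 mod 353.
271^1 ≡ 271 (mod 353)
271^2 = (271^1)^2 ≡ 271^2 = 73441 ≡ 17 (mod 353)
271^4 = (271^2)^2 ≡ 17^2 = 289 ≡ 289 (mod 353)
271^8 = (271^4)^2 ≡ 289^2 = 83521 ≡ 213 (mod 353)
271^16 = (271^8)^2 ≡ 213^2 = 45369 ≡ 185 (mod 353)
271^32 = (271^16)^2 ≡ 185^2 = 34225 ≡ 337 (mod 353)
271^45 = 271^32 · 271^8 · 271^4 · 271^1 ≡ 337 · 213 · 289 · 271 ≡ 267 (mod 353).
So s = 267; s⁻¹ ≡ 275 (mod 353).
m = c₂ · s⁻¹ mod 353 = 213 · 275 mod 353 = 330.

330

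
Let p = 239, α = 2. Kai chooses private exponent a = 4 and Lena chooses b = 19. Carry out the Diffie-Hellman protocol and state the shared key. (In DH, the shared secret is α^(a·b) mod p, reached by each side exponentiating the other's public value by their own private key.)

170

Lena sends B = α^b mod p = 2^19 mod 239.
2^1 ≡ 2 (mod 239)
2^2 = (2^1)^2 ≡ 2^2 = 4 ≡ 4 (mod 239)
2^4 = (2^2)^2 ≡ 4^2 = 16 ≡ 16 (mod 239)
2^8 = (2^4)^2 ≡ 16^2 = 256 ≡ 17 (mod 239)
2^16 = (2^8)^2 ≡ 17^2 = 289 ≡ 50 (mod 239)
2^19 = 2^16 · 2^2 · 2^1 ≡ 50 · 4 · 2 ≡ 161 (mod 239).
So B = 161. Kai then computes K = B^a mod p = 161^4 mod 239.
161^1 ≡ 161 (mod 239)
161^2 = (161^1)^2 ≡ 161^2 = 25921 ≡ 109 (mod 239)
161^4 = (161^2)^2 ≡ 109^2 = 11881 ≡ 170 (mod 239)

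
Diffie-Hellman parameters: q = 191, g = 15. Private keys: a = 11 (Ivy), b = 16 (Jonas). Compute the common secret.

Ivy sends A = g^a mod q = 15^11 mod 191.
15^1 ≡ 15 (mod 191)
15^2 = (15^1)^2 ≡ 15^2 = 225 ≡ 34 (mod 191)
15^4 = (15^2)^2 ≡ 34^2 = 1156 ≡ 10 (mod 191)
15^8 = (15^4)^2 ≡ 10^2 = 100 ≡ 100 (mod 191)
15^11 = 15^8 · 15^2 · 15^1 ≡ 100 · 34 · 15 ≡ 3 (mod 191).
So A = 3. Jonas then computes K = A^b mod q = 3^16 mod 191.
3^1 ≡ 3 (mod 191)
3^2 = (3^1)^2 ≡ 3^2 = 9 ≡ 9 (mod 191)
3^4 = (3^2)^2 ≡ 9^2 = 81 ≡ 81 (mod 191)
3^8 = (3^4)^2 ≡ 81^2 = 6561 ≡ 67 (mod 191)
3^16 = (3^8)^2 ≡ 67^2 = 4489 ≡ 96 (mod 191)

96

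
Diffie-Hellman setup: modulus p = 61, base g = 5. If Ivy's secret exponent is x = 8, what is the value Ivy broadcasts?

42

Public value = 5^8 mod 61.
5^1 ≡ 5 (mod 61)
5^2 = (5^1)^2 ≡ 5^2 = 25 ≡ 25 (mod 61)
5^4 = (5^2)^2 ≡ 25^2 = 625 ≡ 15 (mod 61)
5^8 = (5^4)^2 ≡ 15^2 = 225 ≡ 42 (mod 61)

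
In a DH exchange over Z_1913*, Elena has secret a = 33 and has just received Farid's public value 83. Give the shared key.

Shared key K = 83^33 mod 1913.
83^1 ≡ 83 (mod 1913)
83^2 = (83^1)^2 ≡ 83^2 = 6889 ≡ 1150 (mod 1913)
83^4 = (83^2)^2 ≡ 1150^2 = 1322500 ≡ 617 (mod 1913)
83^8 = (83^4)^2 ≡ 617^2 = 380689 ≡ 2 (mod 1913)
83^16 = (83^8)^2 ≡ 2^2 = 4 ≡ 4 (mod 1913)
83^32 = (83^16)^2 ≡ 4^2 = 16 ≡ 16 (mod 1913)
83^33 = 83^32 · 83^1 ≡ 16 · 83 ≡ 1328 (mod 1913).

1328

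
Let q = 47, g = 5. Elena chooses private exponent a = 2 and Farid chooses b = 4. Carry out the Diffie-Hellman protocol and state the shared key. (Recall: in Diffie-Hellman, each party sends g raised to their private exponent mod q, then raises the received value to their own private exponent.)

8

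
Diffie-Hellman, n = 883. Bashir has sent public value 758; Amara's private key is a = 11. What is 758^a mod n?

Shared key K = 758^11 mod 883.
758^1 ≡ 758 (mod 883)
758^2 = (758^1)^2 ≡ 758^2 = 574564 ≡ 614 (mod 883)
758^4 = (758^2)^2 ≡ 614^2 = 376996 ≡ 838 (mod 883)
758^8 = (758^4)^2 ≡ 838^2 = 702244 ≡ 259 (mod 883)
758^11 = 758^8 · 758^2 · 758^1 ≡ 259 · 614 · 758 ≡ 729 (mod 883).

729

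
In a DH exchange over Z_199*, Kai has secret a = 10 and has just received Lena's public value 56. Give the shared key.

10

Shared key K = 56^10 mod 199.
56^1 ≡ 56 (mod 199)
56^2 = (56^1)^2 ≡ 56^2 = 3136 ≡ 151 (mod 199)
56^4 = (56^2)^2 ≡ 151^2 = 22801 ≡ 115 (mod 199)
56^8 = (56^4)^2 ≡ 115^2 = 13225 ≡ 91 (mod 199)
56^10 = 56^8 · 56^2 ≡ 91 · 151 ≡ 10 (mod 199).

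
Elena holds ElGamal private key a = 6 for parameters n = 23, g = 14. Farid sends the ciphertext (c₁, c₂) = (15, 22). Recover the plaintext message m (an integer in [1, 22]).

Shared mask s = c₁^a mod n = 15^6 mod 23.
15^1 ≡ 15 (mod 23)
15^2 = (15^1)^2 ≡ 15^2 = 225 ≡ 18 (mod 23)
15^4 = (15^2)^2 ≡ 18^2 = 324 ≡ 2 (mod 23)
15^6 = 15^4 · 15^2 ≡ 2 · 18 ≡ 13 (mod 23).
So s = 13; s⁻¹ ≡ 16 (mod 23).
m = c₂ · s⁻¹ mod 23 = 22 · 16 mod 23 = 7.

7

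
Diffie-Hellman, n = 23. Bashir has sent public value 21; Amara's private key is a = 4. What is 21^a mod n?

16

Shared key K = 21^4 mod 23.
21^1 ≡ 21 (mod 23)
21^2 = (21^1)^2 ≡ 21^2 = 441 ≡ 4 (mod 23)
21^4 = (21^2)^2 ≡ 4^2 = 16 ≡ 16 (mod 23)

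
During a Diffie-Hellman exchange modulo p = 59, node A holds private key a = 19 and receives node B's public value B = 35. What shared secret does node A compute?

3

Shared key K = 35^19 mod 59.
35^1 ≡ 35 (mod 59)
35^2 = (35^1)^2 ≡ 35^2 = 1225 ≡ 45 (mod 59)
35^4 = (35^2)^2 ≡ 45^2 = 2025 ≡ 19 (mod 59)
35^8 = (35^4)^2 ≡ 19^2 = 361 ≡ 7 (mod 59)
35^16 = (35^8)^2 ≡ 7^2 = 49 ≡ 49 (mod 59)
35^19 = 35^16 · 35^2 · 35^1 ≡ 49 · 45 · 35 ≡ 3 (mod 59).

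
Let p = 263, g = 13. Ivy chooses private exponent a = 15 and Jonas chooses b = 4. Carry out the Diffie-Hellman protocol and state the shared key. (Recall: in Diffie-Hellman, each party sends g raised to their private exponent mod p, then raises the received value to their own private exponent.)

Jonas sends B = g^b mod p = 13^4 mod 263.
13^1 ≡ 13 (mod 263)
13^2 = (13^1)^2 ≡ 13^2 = 169 ≡ 169 (mod 263)
13^4 = (13^2)^2 ≡ 169^2 = 28561 ≡ 157 (mod 263)
So B = 157. Ivy then computes K = B^a mod p = 157^15 mod 263.
157^1 ≡ 157 (mod 263)
157^2 = (157^1)^2 ≡ 157^2 = 24649 ≡ 190 (mod 263)
157^4 = (157^2)^2 ≡ 190^2 = 36100 ≡ 69 (mod 263)
157^8 = (157^4)^2 ≡ 69^2 = 4761 ≡ 27 (mod 263)
157^15 = 157^8 · 157^4 · 157^2 · 157^1 ≡ 27 · 69 · 190 · 157 ≡ 75 (mod 263).

75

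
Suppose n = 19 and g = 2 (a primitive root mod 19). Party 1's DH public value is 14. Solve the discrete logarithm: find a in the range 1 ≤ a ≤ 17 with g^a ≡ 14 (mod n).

7

Try successive powers of 2 modulo 19:
2^1 ≡ 2
2^2 ≡ 4
2^3 ≡ 8
2^4 ≡ 16
2^5 ≡ 13
2^6 ≡ 7
2^7 ≡ 14
Found: a = 7.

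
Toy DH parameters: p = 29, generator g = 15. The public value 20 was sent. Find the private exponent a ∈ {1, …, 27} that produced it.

4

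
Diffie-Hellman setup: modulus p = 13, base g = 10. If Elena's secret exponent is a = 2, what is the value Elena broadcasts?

Public value = 10^2 (mod 13).
10^1 ≡ 10 (mod 13)
10^2 = (10^1)^2 ≡ 10^2 = 100 ≡ 9 (mod 13)

9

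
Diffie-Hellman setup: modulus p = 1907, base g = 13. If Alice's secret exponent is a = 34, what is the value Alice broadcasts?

1636

Public value = 13^34 mod 1907.
13^1 ≡ 13 (mod 1907)
13^2 = (13^1)^2 ≡ 13^2 = 169 ≡ 169 (mod 1907)
13^4 = (13^2)^2 ≡ 169^2 = 28561 ≡ 1863 (mod 1907)
13^8 = (13^4)^2 ≡ 1863^2 = 3470769 ≡ 29 (mod 1907)
13^16 = (13^8)^2 ≡ 29^2 = 841 ≡ 841 (mod 1907)
13^32 = (13^16)^2 ≡ 841^2 = 707281 ≡ 1691 (mod 1907)
13^34 = 13^32 · 13^2 ≡ 1691 · 169 ≡ 1636 (mod 1907).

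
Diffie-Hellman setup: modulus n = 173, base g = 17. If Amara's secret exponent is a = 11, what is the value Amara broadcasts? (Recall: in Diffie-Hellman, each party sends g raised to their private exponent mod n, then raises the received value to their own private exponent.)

161

Public value = 17^11 (mod 173).
17^1 ≡ 17 (mod 173)
17^2 = (17^1)^2 ≡ 17^2 = 289 ≡ 116 (mod 173)
17^4 = (17^2)^2 ≡ 116^2 = 13456 ≡ 135 (mod 173)
17^8 = (17^4)^2 ≡ 135^2 = 18225 ≡ 60 (mod 173)
17^11 = 17^8 · 17^2 · 17^1 ≡ 60 · 116 · 17 ≡ 161 (mod 173).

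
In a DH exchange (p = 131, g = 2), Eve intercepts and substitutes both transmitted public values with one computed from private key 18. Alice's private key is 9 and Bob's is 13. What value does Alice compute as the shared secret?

117

Alice receives Eve's public value M = 2^18 mod 131 instead of the honest one.
2^1 ≡ 2 (mod 131)
2^2 = (2^1)^2 ≡ 2^2 = 4 ≡ 4 (mod 131)
2^4 = (2^2)^2 ≡ 4^2 = 16 ≡ 16 (mod 131)
2^8 = (2^4)^2 ≡ 16^2 = 256 ≡ 125 (mod 131)
2^16 = (2^8)^2 ≡ 125^2 = 15625 ≡ 36 (mod 131)
2^18 = 2^16 · 2^2 ≡ 36 · 4 ≡ 13 (mod 131).
So M = 13. Alice computes K = M^9 mod 131.
13^1 ≡ 13 (mod 131)
13^2 = (13^1)^2 ≡ 13^2 = 169 ≡ 38 (mod 131)
13^4 = (13^2)^2 ≡ 38^2 = 1444 ≡ 3 (mod 131)
13^8 = (13^4)^2 ≡ 3^2 = 9 ≡ 9 (mod 131)
13^9 = 13^8 · 13^1 ≡ 9 · 13 ≡ 117 (mod 131).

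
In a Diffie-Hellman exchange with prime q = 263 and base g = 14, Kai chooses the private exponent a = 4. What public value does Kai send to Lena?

18

Public value = 14^4 mod 263.
14^1 ≡ 14 (mod 263)
14^2 = (14^1)^2 ≡ 14^2 = 196 ≡ 196 (mod 263)
14^4 = (14^2)^2 ≡ 196^2 = 38416 ≡ 18 (mod 263)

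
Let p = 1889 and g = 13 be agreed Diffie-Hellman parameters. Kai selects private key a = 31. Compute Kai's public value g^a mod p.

1232

Public value = 13^31 mod 1889.
13^1 ≡ 13 (mod 1889)
13^2 = (13^1)^2 ≡ 13^2 = 169 ≡ 169 (mod 1889)
13^4 = (13^2)^2 ≡ 169^2 = 28561 ≡ 226 (mod 1889)
13^8 = (13^4)^2 ≡ 226^2 = 51076 ≡ 73 (mod 1889)
13^16 = (13^8)^2 ≡ 73^2 = 5329 ≡ 1551 (mod 1889)
13^31 = 13^16 · 13^8 · 13^4 · 13^2 · 13^1 ≡ 1551 · 73 · 226 · 169 · 13 ≡ 1232 (mod 1889).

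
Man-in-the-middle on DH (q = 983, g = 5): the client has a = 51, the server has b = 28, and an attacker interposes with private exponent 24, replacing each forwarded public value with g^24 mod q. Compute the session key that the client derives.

The client receives an attacker's public value M = 5^24 mod 983 instead of the honest one.
5^1 ≡ 5 (mod 983)
5^2 = (5^1)^2 ≡ 5^2 = 25 ≡ 25 (mod 983)
5^4 = (5^2)^2 ≡ 25^2 = 625 ≡ 625 (mod 983)
5^8 = (5^4)^2 ≡ 625^2 = 390625 ≡ 374 (mod 983)
5^16 = (5^8)^2 ≡ 374^2 = 139876 ≡ 290 (mod 983)
5^24 = 5^16 · 5^8 ≡ 290 · 374 ≡ 330 (mod 983).
So M = 330. The client computes K = M^51 mod 983.
330^1 ≡ 330 (mod 983)
330^2 = (330^1)^2 ≡ 330^2 = 108900 ≡ 770 (mod 983)
330^4 = (330^2)^2 ≡ 770^2 = 592900 ≡ 151 (mod 983)
330^8 = (330^4)^2 ≡ 151^2 = 22801 ≡ 192 (mod 983)
330^16 = (330^8)^2 ≡ 192^2 = 36864 ≡ 493 (mod 983)
330^32 = (330^16)^2 ≡ 493^2 = 243049 ≡ 248 (mod 983)
330^51 = 330^32 · 330^16 · 330^2 · 330^1 ≡ 248 · 493 · 770 · 330 ≡ 903 (mod 983).

903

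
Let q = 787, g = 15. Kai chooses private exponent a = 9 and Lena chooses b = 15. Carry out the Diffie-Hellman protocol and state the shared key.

Kai sends A = g^a mod q = 15^9 mod 787.
15^1 ≡ 15 (mod 787)
15^2 = (15^1)^2 ≡ 15^2 = 225 ≡ 225 (mod 787)
15^4 = (15^2)^2 ≡ 225^2 = 50625 ≡ 257 (mod 787)
15^8 = (15^4)^2 ≡ 257^2 = 66049 ≡ 728 (mod 787)
15^9 = 15^8 · 15^1 ≡ 728 · 15 ≡ 689 (mod 787).
So A = 689. Lena then computes K = A^b mod q = 689^15 mod 787.
689^1 ≡ 689 (mod 787)
689^2 = (689^1)^2 ≡ 689^2 = 474721 ≡ 160 (mod 787)
689^4 = (689^2)^2 ≡ 160^2 = 25600 ≡ 416 (mod 787)
689^8 = (689^4)^2 ≡ 416^2 = 173056 ≡ 703 (mod 787)
689^15 = 689^8 · 689^4 · 689^2 · 689^1 ≡ 703 · 416 · 160 · 689 ≡ 715 (mod 787).

715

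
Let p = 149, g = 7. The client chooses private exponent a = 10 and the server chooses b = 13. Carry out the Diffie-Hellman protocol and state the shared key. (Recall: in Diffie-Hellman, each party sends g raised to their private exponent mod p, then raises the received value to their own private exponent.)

80

The client sends A = g^a mod p = 7^10 mod 149.
7^1 ≡ 7 (mod 149)
7^2 = (7^1)^2 ≡ 7^2 = 49 ≡ 49 (mod 149)
7^4 = (7^2)^2 ≡ 49^2 = 2401 ≡ 17 (mod 149)
7^8 = (7^4)^2 ≡ 17^2 = 289 ≡ 140 (mod 149)
7^10 = 7^8 · 7^2 ≡ 140 · 49 ≡ 6 (mod 149).
So A = 6. The server then computes K = A^b mod p = 6^13 mod 149.
6^1 ≡ 6 (mod 149)
6^2 = (6^1)^2 ≡ 6^2 = 36 ≡ 36 (mod 149)
6^4 = (6^2)^2 ≡ 36^2 = 1296 ≡ 104 (mod 149)
6^8 = (6^4)^2 ≡ 104^2 = 10816 ≡ 88 (mod 149)
6^13 = 6^8 · 6^4 · 6^1 ≡ 88 · 104 · 6 ≡ 80 (mod 149).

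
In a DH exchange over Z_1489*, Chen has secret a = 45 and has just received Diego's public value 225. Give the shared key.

225

Shared key K = 225^45 mod 1489.
225^1 ≡ 225 (mod 1489)
225^2 = (225^1)^2 ≡ 225^2 = 50625 ≡ 1488 (mod 1489)
225^4 = (225^2)^2 ≡ 1488^2 = 2214144 ≡ 1 (mod 1489)
225^8 = (225^4)^2 ≡ 1^2 = 1 ≡ 1 (mod 1489)
225^16 = (225^8)^2 ≡ 1^2 = 1 ≡ 1 (mod 1489)
225^32 = (225^16)^2 ≡ 1^2 = 1 ≡ 1 (mod 1489)
225^45 = 225^32 · 225^8 · 225^4 · 225^1 ≡ 1 · 1 · 1 · 225 ≡ 225 (mod 1489).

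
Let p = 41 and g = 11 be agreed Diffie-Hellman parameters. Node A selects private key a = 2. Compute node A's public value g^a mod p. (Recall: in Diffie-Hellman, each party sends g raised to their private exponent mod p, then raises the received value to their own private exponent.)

Public value = 11^2 mod 41.
11^1 ≡ 11 (mod 41)
11^2 = (11^1)^2 ≡ 11^2 = 121 ≡ 39 (mod 41)

39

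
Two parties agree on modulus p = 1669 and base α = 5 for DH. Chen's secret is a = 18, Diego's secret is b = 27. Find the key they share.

Diego sends B = α^b mod p = 5^27 mod 1669.
5^1 ≡ 5 (mod 1669)
5^2 = (5^1)^2 ≡ 5^2 = 25 ≡ 25 (mod 1669)
5^4 = (5^2)^2 ≡ 25^2 = 625 ≡ 625 (mod 1669)
5^8 = (5^4)^2 ≡ 625^2 = 390625 ≡ 79 (mod 1669)
5^16 = (5^8)^2 ≡ 79^2 = 6241 ≡ 1234 (mod 1669)
5^27 = 5^16 · 5^8 · 5^2 · 5^1 ≡ 1234 · 79 · 25 · 5 ≡ 381 (mod 1669).
So B = 381. Chen then computes K = B^a mod p = 381^18 mod 1669.
381^1 ≡ 381 (mod 1669)
381^2 = (381^1)^2 ≡ 381^2 = 145161 ≡ 1627 (mod 1669)
381^4 = (381^2)^2 ≡ 1627^2 = 2647129 ≡ 95 (mod 1669)
381^8 = (381^4)^2 ≡ 95^2 = 9025 ≡ 680 (mod 1669)
381^16 = (381^8)^2 ≡ 680^2 = 462400 ≡ 87 (mod 1669)
381^18 = 381^16 · 381^2 ≡ 87 · 1627 ≡ 1353 (mod 1669).

1353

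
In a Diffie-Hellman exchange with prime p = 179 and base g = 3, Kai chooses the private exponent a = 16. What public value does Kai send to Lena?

Public value = 3^16 mod 179.
3^1 ≡ 3 (mod 179)
3^2 = (3^1)^2 ≡ 3^2 = 9 ≡ 9 (mod 179)
3^4 = (3^2)^2 ≡ 9^2 = 81 ≡ 81 (mod 179)
3^8 = (3^4)^2 ≡ 81^2 = 6561 ≡ 117 (mod 179)
3^16 = (3^8)^2 ≡ 117^2 = 13689 ≡ 85 (mod 179)

85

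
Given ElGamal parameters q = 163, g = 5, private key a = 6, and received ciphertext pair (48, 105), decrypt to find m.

Shared mask s = c₁^a mod q = 48^6 mod 163.
48^1 ≡ 48 (mod 163)
48^2 = (48^1)^2 ≡ 48^2 = 2304 ≡ 22 (mod 163)
48^4 = (48^2)^2 ≡ 22^2 = 484 ≡ 158 (mod 163)
48^6 = 48^4 · 48^2 ≡ 158 · 22 ≡ 53 (mod 163).
So s = 53; s⁻¹ ≡ 40 (mod 163).
m = c₂ · s⁻¹ mod 163 = 105 · 40 mod 163 = 125.

125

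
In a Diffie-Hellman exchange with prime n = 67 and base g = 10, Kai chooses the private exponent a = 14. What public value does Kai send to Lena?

Public value = 10^14 mod 67.
10^1 ≡ 10 (mod 67)
10^2 = (10^1)^2 ≡ 10^2 = 100 ≡ 33 (mod 67)
10^4 = (10^2)^2 ≡ 33^2 = 1089 ≡ 17 (mod 67)
10^8 = (10^4)^2 ≡ 17^2 = 289 ≡ 21 (mod 67)
10^14 = 10^8 · 10^4 · 10^2 ≡ 21 · 17 · 33 ≡ 56 (mod 67).

56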